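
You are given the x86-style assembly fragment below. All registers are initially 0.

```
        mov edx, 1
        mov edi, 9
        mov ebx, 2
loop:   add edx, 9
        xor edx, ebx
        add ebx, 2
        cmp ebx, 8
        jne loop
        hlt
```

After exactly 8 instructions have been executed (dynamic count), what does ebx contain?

mov edx, 1 → edx=1
mov edi, 9 → edi=9
mov ebx, 2 → ebx=2
add edx, 9 → edx=1+9=10
xor edx, ebx → edx=10^2=8
add ebx, 2 → ebx=2+2=4
cmp ebx, 8  (cmp 4,8)
jne loop: taken
After step 8: ebx = 4.

4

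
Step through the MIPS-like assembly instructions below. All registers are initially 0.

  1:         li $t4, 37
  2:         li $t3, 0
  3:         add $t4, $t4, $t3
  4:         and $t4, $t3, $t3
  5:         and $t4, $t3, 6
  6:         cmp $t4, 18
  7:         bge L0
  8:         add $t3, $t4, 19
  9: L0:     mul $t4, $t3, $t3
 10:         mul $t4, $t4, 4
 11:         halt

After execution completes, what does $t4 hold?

1444

li $t4, 37 → $t4=37
li $t3, 0 → $t3=0
add $t4, $t4, $t3 → $t4=37+0=37
and $t4, $t3, $t3 → $t4=0&0=0
and $t4, $t3, 6 → $t4=0&6=0
cmp $t4, 18  (cmp 0,18)
bge L0: not taken
add $t3, $t4, 19 → $t3=0+19=19
mul $t4, $t3, $t3 → $t4=19*19=361
mul $t4, $t4, 4 → $t4=361*4=1444
halt.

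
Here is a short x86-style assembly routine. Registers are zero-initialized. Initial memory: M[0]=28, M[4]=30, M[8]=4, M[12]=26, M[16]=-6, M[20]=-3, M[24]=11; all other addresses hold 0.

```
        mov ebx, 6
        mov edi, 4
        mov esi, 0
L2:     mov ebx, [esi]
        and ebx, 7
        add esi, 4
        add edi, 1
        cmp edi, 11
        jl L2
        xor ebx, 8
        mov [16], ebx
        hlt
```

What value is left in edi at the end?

11

ebx=6
edi=4
esi=0
ebx=M[0]=28
ebx=28&7=4
esi=0+4=4
edi=4+1=5
cmp edi, 11  (cmp 5,11)
jl L2: taken
ebx=M[4]=30
ebx=30&7=6
esi=4+4=8
edi=5+1=6
cmp edi, 11  (cmp 6,11)
jl L2: taken
ebx=M[8]=4
ebx=4&7=4
esi=8+4=12
edi=6+1=7
cmp edi, 11  (cmp 7,11)
jl L2: taken
ebx=M[12]=26
ebx=26&7=2
esi=12+4=16
edi=7+1=8
cmp edi, 11  (cmp 8,11)
jl L2: taken
ebx=M[16]=-6
ebx=(-6)&7=2
esi=16+4=20
edi=8+1=9
cmp edi, 11  (cmp 9,11)
jl L2: taken
ebx=M[20]=-3
ebx=(-3)&7=5
esi=20+4=24
edi=9+1=10
cmp edi, 11  (cmp 10,11)
jl L2: taken
ebx=M[24]=11
ebx=11&7=3
esi=24+4=28
edi=10+1=11
cmp edi, 11  (cmp 11,11)
jl L2: not taken
ebx=3^8=11
mov [16], ebx → M[16]=11
halt.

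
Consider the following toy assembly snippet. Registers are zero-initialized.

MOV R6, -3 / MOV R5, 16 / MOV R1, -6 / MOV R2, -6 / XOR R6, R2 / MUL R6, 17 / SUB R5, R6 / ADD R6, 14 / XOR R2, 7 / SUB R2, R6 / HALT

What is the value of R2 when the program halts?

-136

after MOV R6, -3: R6=-3
after MOV R5, 16: R5=16
after MOV R1, -6: R1=-6
after MOV R2, -6: R2=-6
after XOR R6, R2: R6=(-3)^(-6)=7
after MUL R6, 17: R6=7*17=119
after SUB R5, R6: R5=16-119=-103
after ADD R6, 14: R6=119+14=133
after XOR R2, 7: R2=(-6)^7=-3
after SUB R2, R6: R2=(-3)-133=-136
halt.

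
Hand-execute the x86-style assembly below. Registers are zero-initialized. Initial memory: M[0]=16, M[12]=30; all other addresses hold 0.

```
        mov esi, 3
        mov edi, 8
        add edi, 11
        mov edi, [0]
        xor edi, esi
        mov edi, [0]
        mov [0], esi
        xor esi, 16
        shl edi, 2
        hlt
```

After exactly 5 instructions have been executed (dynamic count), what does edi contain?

19

esi=3
edi=8
edi=8+11=19
edi=M[0]=16
edi=16^3=19
After step 5: edi = 19.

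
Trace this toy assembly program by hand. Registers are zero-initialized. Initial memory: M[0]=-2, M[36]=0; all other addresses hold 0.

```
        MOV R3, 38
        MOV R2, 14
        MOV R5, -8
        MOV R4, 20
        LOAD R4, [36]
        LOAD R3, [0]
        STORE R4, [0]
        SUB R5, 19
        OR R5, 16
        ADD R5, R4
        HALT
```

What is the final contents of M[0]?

after MOV R3, 38: R3=38
after MOV R2, 14: R2=14
after MOV R5, -8: R5=-8
after MOV R4, 20: R4=20
after LOAD R4, [36]: R4=M[36]=0
after LOAD R3, [0]: R3=M[0]=-2
STORE R4, [0] → M[0]=0
after SUB R5, 19: R5=(-8)-19=-27
after OR R5, 16: R5=(-27)|16=-11
after ADD R5, R4: R5=(-11)+0=-11
halt.

0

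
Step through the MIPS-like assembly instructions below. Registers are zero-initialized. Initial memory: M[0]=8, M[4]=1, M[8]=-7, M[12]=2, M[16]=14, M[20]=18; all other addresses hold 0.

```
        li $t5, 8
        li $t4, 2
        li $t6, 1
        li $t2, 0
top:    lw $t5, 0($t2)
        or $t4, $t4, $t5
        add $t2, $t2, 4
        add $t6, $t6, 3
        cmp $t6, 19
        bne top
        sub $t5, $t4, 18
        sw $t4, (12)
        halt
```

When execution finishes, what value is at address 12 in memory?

-1

after li $t5, 8: $t5=8
after li $t4, 2: $t4=2
after li $t6, 1: $t6=1
after li $t2, 0: $t2=0
after lw $t5, 0($t2): $t5=M[0]=8
after or $t4, $t4, $t5: $t4=2|8=10
after add $t2, $t2, 4: $t2=0+4=4
after add $t6, $t6, 3: $t6=1+3=4
cmp $t6, 19  (cmp 4,19)
bne top: taken
after lw $t5, 0($t2): $t5=M[4]=1
after or $t4, $t4, $t5: $t4=10|1=11
after add $t2, $t2, 4: $t2=4+4=8
after add $t6, $t6, 3: $t6=4+3=7
cmp $t6, 19  (cmp 7,19)
bne top: taken
after lw $t5, 0($t2): $t5=M[8]=-7
after or $t4, $t4, $t5: $t4=11|(-7)=-5
after add $t2, $t2, 4: $t2=8+4=12
after add $t6, $t6, 3: $t6=7+3=10
cmp $t6, 19  (cmp 10,19)
bne top: taken
after lw $t5, 0($t2): $t5=M[12]=2
after or $t4, $t4, $t5: $t4=(-5)|2=-5
after add $t2, $t2, 4: $t2=12+4=16
after add $t6, $t6, 3: $t6=10+3=13
cmp $t6, 19  (cmp 13,19)
bne top: taken
after lw $t5, 0($t2): $t5=M[16]=14
after or $t4, $t4, $t5: $t4=(-5)|14=-1
after add $t2, $t2, 4: $t2=16+4=20
after add $t6, $t6, 3: $t6=13+3=16
cmp $t6, 19  (cmp 16,19)
bne top: taken
after lw $t5, 0($t2): $t5=M[20]=18
after or $t4, $t4, $t5: $t4=(-1)|18=-1
after add $t2, $t2, 4: $t2=20+4=24
after add $t6, $t6, 3: $t6=16+3=19
cmp $t6, 19  (cmp 19,19)
bne top: not taken
after sub $t5, $t4, 18: $t5=(-1)-18=-19
sw $t4, (12) → M[12]=-1
halt.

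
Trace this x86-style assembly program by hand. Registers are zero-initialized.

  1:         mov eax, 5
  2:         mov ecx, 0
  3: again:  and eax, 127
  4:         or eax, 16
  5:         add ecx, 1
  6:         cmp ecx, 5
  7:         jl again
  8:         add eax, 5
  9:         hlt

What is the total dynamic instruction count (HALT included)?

mov eax, 5 → eax=5
mov ecx, 0 → ecx=0
and eax, 127 → eax=5&127=5
or eax, 16 → eax=5|16=21
add ecx, 1 → ecx=0+1=1
cmp ecx, 5  (cmp 1,5)
jl again: taken
and eax, 127 → eax=21&127=21
or eax, 16 → eax=21|16=21
add ecx, 1 → ecx=1+1=2
cmp ecx, 5  (cmp 2,5)
jl again: taken
and eax, 127 → eax=21&127=21
or eax, 16 → eax=21|16=21
add ecx, 1 → ecx=2+1=3
cmp ecx, 5  (cmp 3,5)
jl again: taken
and eax, 127 → eax=21&127=21
or eax, 16 → eax=21|16=21
add ecx, 1 → ecx=3+1=4
cmp ecx, 5  (cmp 4,5)
jl again: taken
and eax, 127 → eax=21&127=21
or eax, 16 → eax=21|16=21
add ecx, 1 → ecx=4+1=5
cmp ecx, 5  (cmp 5,5)
jl again: not taken
add eax, 5 → eax=21+5=26
halt.
Total executed instructions: 29.

29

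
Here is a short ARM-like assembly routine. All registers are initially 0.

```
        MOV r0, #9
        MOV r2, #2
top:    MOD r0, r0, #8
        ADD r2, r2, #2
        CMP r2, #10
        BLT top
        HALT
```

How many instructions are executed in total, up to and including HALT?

19

r0=9
r2=2
r0=9%8=1
r2=2+2=4
CMP r2, #10  (cmp 4,10)
BLT top: taken
r0=1%8=1
r2=4+2=6
CMP r2, #10  (cmp 6,10)
BLT top: taken
r0=1%8=1
r2=6+2=8
CMP r2, #10  (cmp 8,10)
BLT top: taken
r0=1%8=1
r2=8+2=10
CMP r2, #10  (cmp 10,10)
BLT top: not taken
halt.
Total executed instructions: 19.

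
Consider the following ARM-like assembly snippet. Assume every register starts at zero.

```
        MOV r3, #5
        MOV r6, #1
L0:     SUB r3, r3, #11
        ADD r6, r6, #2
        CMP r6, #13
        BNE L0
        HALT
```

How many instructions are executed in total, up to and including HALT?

27

after MOV r3, #5: r3=5
after MOV r6, #1: r6=1
after SUB r3, r3, #11: r3=5-11=-6
after ADD r6, r6, #2: r6=1+2=3
CMP r6, #13  (cmp 3,13)
BNE L0: taken
after SUB r3, r3, #11: r3=(-6)-11=-17
after ADD r6, r6, #2: r6=3+2=5
CMP r6, #13  (cmp 5,13)
BNE L0: taken
after SUB r3, r3, #11: r3=(-17)-11=-28
after ADD r6, r6, #2: r6=5+2=7
CMP r6, #13  (cmp 7,13)
BNE L0: taken
after SUB r3, r3, #11: r3=(-28)-11=-39
after ADD r6, r6, #2: r6=7+2=9
CMP r6, #13  (cmp 9,13)
BNE L0: taken
after SUB r3, r3, #11: r3=(-39)-11=-50
after ADD r6, r6, #2: r6=9+2=11
CMP r6, #13  (cmp 11,13)
BNE L0: taken
after SUB r3, r3, #11: r3=(-50)-11=-61
after ADD r6, r6, #2: r6=11+2=13
CMP r6, #13  (cmp 13,13)
BNE L0: not taken
halt.
Total executed instructions: 27.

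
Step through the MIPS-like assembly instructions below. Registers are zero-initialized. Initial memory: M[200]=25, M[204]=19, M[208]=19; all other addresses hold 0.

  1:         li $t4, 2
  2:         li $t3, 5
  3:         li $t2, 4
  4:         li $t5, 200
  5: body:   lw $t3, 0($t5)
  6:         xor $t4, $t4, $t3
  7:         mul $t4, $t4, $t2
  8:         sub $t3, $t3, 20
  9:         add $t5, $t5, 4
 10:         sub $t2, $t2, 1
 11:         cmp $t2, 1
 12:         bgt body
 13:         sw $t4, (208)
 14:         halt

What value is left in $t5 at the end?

212

after li $t4, 2: $t4=2
after li $t3, 5: $t3=5
after li $t2, 4: $t2=4
after li $t5, 200: $t5=200
after lw $t3, 0($t5): $t3=M[200]=25
after xor $t4, $t4, $t3: $t4=2^25=27
after mul $t4, $t4, $t2: $t4=27*4=108
after sub $t3, $t3, 20: $t3=25-20=5
after add $t5, $t5, 4: $t5=200+4=204
after sub $t2, $t2, 1: $t2=4-1=3
cmp $t2, 1  (cmp 3,1)
bgt body: taken
after lw $t3, 0($t5): $t3=M[204]=19
after xor $t4, $t4, $t3: $t4=108^19=127
after mul $t4, $t4, $t2: $t4=127*3=381
after sub $t3, $t3, 20: $t3=19-20=-1
after add $t5, $t5, 4: $t5=204+4=208
after sub $t2, $t2, 1: $t2=3-1=2
cmp $t2, 1  (cmp 2,1)
bgt body: taken
after lw $t3, 0($t5): $t3=M[208]=19
after xor $t4, $t4, $t3: $t4=381^19=366
after mul $t4, $t4, $t2: $t4=366*2=732
after sub $t3, $t3, 20: $t3=19-20=-1
after add $t5, $t5, 4: $t5=208+4=212
after sub $t2, $t2, 1: $t2=2-1=1
cmp $t2, 1  (cmp 1,1)
bgt body: not taken
sw $t4, (208) → M[208]=732
halt.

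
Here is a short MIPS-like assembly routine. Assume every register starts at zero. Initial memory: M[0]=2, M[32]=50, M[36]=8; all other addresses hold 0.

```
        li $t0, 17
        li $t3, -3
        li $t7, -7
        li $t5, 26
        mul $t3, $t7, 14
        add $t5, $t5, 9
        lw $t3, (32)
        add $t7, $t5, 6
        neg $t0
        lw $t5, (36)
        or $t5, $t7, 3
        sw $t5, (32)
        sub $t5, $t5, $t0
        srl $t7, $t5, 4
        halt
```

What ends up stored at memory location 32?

li $t0, 17 → $t0=17
li $t3, -3 → $t3=-3
li $t7, -7 → $t7=-7
li $t5, 26 → $t5=26
mul $t3, $t7, 14 → $t3=(-7)*14=-98
add $t5, $t5, 9 → $t5=26+9=35
lw $t3, (32) → $t3=M[32]=50
add $t7, $t5, 6 → $t7=35+6=41
neg $t0 → $t0=-(17)=-17
lw $t5, (36) → $t5=M[36]=8
or $t5, $t7, 3 → $t5=41|3=43
sw $t5, (32) → M[32]=43
sub $t5, $t5, $t0 → $t5=43-(-17)=60
srl $t7, $t5, 4 → $t7=60>>4=3
halt.

43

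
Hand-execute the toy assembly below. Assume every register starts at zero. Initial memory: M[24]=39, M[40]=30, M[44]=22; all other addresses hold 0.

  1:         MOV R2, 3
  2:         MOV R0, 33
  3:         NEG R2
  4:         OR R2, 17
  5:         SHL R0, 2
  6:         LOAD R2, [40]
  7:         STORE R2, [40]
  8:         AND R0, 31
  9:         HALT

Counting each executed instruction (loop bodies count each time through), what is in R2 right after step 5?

-3

R2=3
R0=33
R2=-(3)=-3
R2=(-3)|17=-3
R0=33<<2=132
After step 5: R2 = -3.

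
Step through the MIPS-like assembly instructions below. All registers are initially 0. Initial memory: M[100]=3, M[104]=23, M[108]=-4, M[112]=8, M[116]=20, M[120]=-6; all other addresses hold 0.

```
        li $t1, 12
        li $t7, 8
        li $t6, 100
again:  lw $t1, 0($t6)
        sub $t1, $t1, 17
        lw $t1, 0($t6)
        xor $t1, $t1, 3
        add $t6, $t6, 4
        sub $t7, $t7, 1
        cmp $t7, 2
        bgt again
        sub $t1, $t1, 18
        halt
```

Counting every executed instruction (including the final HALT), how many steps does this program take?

after li $t1, 12: $t1=12
after li $t7, 8: $t7=8
after li $t6, 100: $t6=100
after lw $t1, 0($t6): $t1=M[100]=3
after sub $t1, $t1, 17: $t1=3-17=-14
after lw $t1, 0($t6): $t1=M[100]=3
after xor $t1, $t1, 3: $t1=3^3=0
after add $t6, $t6, 4: $t6=100+4=104
after sub $t7, $t7, 1: $t7=8-1=7
cmp $t7, 2  (cmp 7,2)
bgt again: taken
after lw $t1, 0($t6): $t1=M[104]=23
after sub $t1, $t1, 17: $t1=23-17=6
after lw $t1, 0($t6): $t1=M[104]=23
after xor $t1, $t1, 3: $t1=23^3=20
after add $t6, $t6, 4: $t6=104+4=108
after sub $t7, $t7, 1: $t7=7-1=6
cmp $t7, 2  (cmp 6,2)
bgt again: taken
after lw $t1, 0($t6): $t1=M[108]=-4
after sub $t1, $t1, 17: $t1=(-4)-17=-21
after lw $t1, 0($t6): $t1=M[108]=-4
after xor $t1, $t1, 3: $t1=(-4)^3=-1
after add $t6, $t6, 4: $t6=108+4=112
after sub $t7, $t7, 1: $t7=6-1=5
cmp $t7, 2  (cmp 5,2)
bgt again: taken
after lw $t1, 0($t6): $t1=M[112]=8
after sub $t1, $t1, 17: $t1=8-17=-9
after lw $t1, 0($t6): $t1=M[112]=8
after xor $t1, $t1, 3: $t1=8^3=11
after add $t6, $t6, 4: $t6=112+4=116
after sub $t7, $t7, 1: $t7=5-1=4
cmp $t7, 2  (cmp 4,2)
bgt again: taken
after lw $t1, 0($t6): $t1=M[116]=20
after sub $t1, $t1, 17: $t1=20-17=3
after lw $t1, 0($t6): $t1=M[116]=20
after xor $t1, $t1, 3: $t1=20^3=23
after add $t6, $t6, 4: $t6=116+4=120
after sub $t7, $t7, 1: $t7=4-1=3
cmp $t7, 2  (cmp 3,2)
bgt again: taken
after lw $t1, 0($t6): $t1=M[120]=-6
after sub $t1, $t1, 17: $t1=(-6)-17=-23
after lw $t1, 0($t6): $t1=M[120]=-6
after xor $t1, $t1, 3: $t1=(-6)^3=-7
after add $t6, $t6, 4: $t6=120+4=124
after sub $t7, $t7, 1: $t7=3-1=2
cmp $t7, 2  (cmp 2,2)
bgt again: not taken
after sub $t1, $t1, 18: $t1=(-7)-18=-25
halt.
Total executed instructions: 53.

53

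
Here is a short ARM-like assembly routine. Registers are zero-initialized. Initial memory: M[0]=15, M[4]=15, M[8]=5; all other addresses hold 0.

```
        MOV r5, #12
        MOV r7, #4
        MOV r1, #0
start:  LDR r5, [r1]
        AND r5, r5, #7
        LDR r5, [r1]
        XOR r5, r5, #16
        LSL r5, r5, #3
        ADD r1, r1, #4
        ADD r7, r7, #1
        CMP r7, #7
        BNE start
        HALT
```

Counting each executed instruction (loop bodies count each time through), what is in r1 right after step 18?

after MOV r5, #12: r5=12
after MOV r7, #4: r7=4
after MOV r1, #0: r1=0
after LDR r5, [r1]: r5=M[0]=15
after AND r5, r5, #7: r5=15&7=7
after LDR r5, [r1]: r5=M[0]=15
after XOR r5, r5, #16: r5=15^16=31
after LSL r5, r5, #3: r5=31<<3=248
after ADD r1, r1, #4: r1=0+4=4
after ADD r7, r7, #1: r7=4+1=5
CMP r7, #7  (cmp 5,7)
BNE start: taken
after LDR r5, [r1]: r5=M[4]=15
after AND r5, r5, #7: r5=15&7=7
after LDR r5, [r1]: r5=M[4]=15
after XOR r5, r5, #16: r5=15^16=31
after LSL r5, r5, #3: r5=31<<3=248
after ADD r1, r1, #4: r1=4+4=8
After step 18: r1 = 8.

8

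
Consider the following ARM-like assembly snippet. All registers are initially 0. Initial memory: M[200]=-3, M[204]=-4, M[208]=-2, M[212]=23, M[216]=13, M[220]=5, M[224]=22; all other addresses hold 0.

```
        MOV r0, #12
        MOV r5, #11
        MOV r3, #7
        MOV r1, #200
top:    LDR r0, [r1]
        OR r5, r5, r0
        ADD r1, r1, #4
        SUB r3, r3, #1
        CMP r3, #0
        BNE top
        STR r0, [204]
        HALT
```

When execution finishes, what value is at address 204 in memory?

22

after MOV r0, #12: r0=12
after MOV r5, #11: r5=11
after MOV r3, #7: r3=7
after MOV r1, #200: r1=200
after LDR r0, [r1]: r0=M[200]=-3
after OR r5, r5, r0: r5=11|(-3)=-1
after ADD r1, r1, #4: r1=200+4=204
after SUB r3, r3, #1: r3=7-1=6
CMP r3, #0  (cmp 6,0)
BNE top: taken
after LDR r0, [r1]: r0=M[204]=-4
after OR r5, r5, r0: r5=(-1)|(-4)=-1
after ADD r1, r1, #4: r1=204+4=208
after SUB r3, r3, #1: r3=6-1=5
CMP r3, #0  (cmp 5,0)
BNE top: taken
after LDR r0, [r1]: r0=M[208]=-2
after OR r5, r5, r0: r5=(-1)|(-2)=-1
after ADD r1, r1, #4: r1=208+4=212
after SUB r3, r3, #1: r3=5-1=4
CMP r3, #0  (cmp 4,0)
BNE top: taken
after LDR r0, [r1]: r0=M[212]=23
after OR r5, r5, r0: r5=(-1)|23=-1
after ADD r1, r1, #4: r1=212+4=216
after SUB r3, r3, #1: r3=4-1=3
CMP r3, #0  (cmp 3,0)
BNE top: taken
after LDR r0, [r1]: r0=M[216]=13
after OR r5, r5, r0: r5=(-1)|13=-1
after ADD r1, r1, #4: r1=216+4=220
after SUB r3, r3, #1: r3=3-1=2
CMP r3, #0  (cmp 2,0)
BNE top: taken
after LDR r0, [r1]: r0=M[220]=5
after OR r5, r5, r0: r5=(-1)|5=-1
after ADD r1, r1, #4: r1=220+4=224
after SUB r3, r3, #1: r3=2-1=1
CMP r3, #0  (cmp 1,0)
BNE top: taken
after LDR r0, [r1]: r0=M[224]=22
after OR r5, r5, r0: r5=(-1)|22=-1
after ADD r1, r1, #4: r1=224+4=228
after SUB r3, r3, #1: r3=1-1=0
CMP r3, #0  (cmp 0,0)
BNE top: not taken
STR r0, [204] → M[204]=22
halt.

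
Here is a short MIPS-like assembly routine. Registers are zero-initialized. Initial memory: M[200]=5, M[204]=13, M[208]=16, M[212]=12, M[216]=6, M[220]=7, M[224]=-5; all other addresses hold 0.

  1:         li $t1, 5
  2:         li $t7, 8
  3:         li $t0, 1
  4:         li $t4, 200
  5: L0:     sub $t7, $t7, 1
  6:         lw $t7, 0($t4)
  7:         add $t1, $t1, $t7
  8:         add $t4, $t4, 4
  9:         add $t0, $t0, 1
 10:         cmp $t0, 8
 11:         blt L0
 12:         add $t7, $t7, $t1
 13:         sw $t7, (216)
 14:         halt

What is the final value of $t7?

li $t1, 5 → $t1=5
li $t7, 8 → $t7=8
li $t0, 1 → $t0=1
li $t4, 200 → $t4=200
sub $t7, $t7, 1 → $t7=8-1=7
lw $t7, 0($t4) → $t7=M[200]=5
add $t1, $t1, $t7 → $t1=5+5=10
add $t4, $t4, 4 → $t4=200+4=204
add $t0, $t0, 1 → $t0=1+1=2
cmp $t0, 8  (cmp 2,8)
blt L0: taken
sub $t7, $t7, 1 → $t7=5-1=4
lw $t7, 0($t4) → $t7=M[204]=13
add $t1, $t1, $t7 → $t1=10+13=23
add $t4, $t4, 4 → $t4=204+4=208
add $t0, $t0, 1 → $t0=2+1=3
cmp $t0, 8  (cmp 3,8)
blt L0: taken
sub $t7, $t7, 1 → $t7=13-1=12
lw $t7, 0($t4) → $t7=M[208]=16
add $t1, $t1, $t7 → $t1=23+16=39
add $t4, $t4, 4 → $t4=208+4=212
add $t0, $t0, 1 → $t0=3+1=4
cmp $t0, 8  (cmp 4,8)
blt L0: taken
sub $t7, $t7, 1 → $t7=16-1=15
lw $t7, 0($t4) → $t7=M[212]=12
add $t1, $t1, $t7 → $t1=39+12=51
add $t4, $t4, 4 → $t4=212+4=216
add $t0, $t0, 1 → $t0=4+1=5
cmp $t0, 8  (cmp 5,8)
blt L0: taken
sub $t7, $t7, 1 → $t7=12-1=11
lw $t7, 0($t4) → $t7=M[216]=6
add $t1, $t1, $t7 → $t1=51+6=57
add $t4, $t4, 4 → $t4=216+4=220
add $t0, $t0, 1 → $t0=5+1=6
cmp $t0, 8  (cmp 6,8)
blt L0: taken
sub $t7, $t7, 1 → $t7=6-1=5
lw $t7, 0($t4) → $t7=M[220]=7
add $t1, $t1, $t7 → $t1=57+7=64
add $t4, $t4, 4 → $t4=220+4=224
add $t0, $t0, 1 → $t0=6+1=7
cmp $t0, 8  (cmp 7,8)
blt L0: taken
sub $t7, $t7, 1 → $t7=7-1=6
lw $t7, 0($t4) → $t7=M[224]=-5
add $t1, $t1, $t7 → $t1=64+(-5)=59
add $t4, $t4, 4 → $t4=224+4=228
add $t0, $t0, 1 → $t0=7+1=8
cmp $t0, 8  (cmp 8,8)
blt L0: not taken
add $t7, $t7, $t1 → $t7=(-5)+59=54
sw $t7, (216) → M[216]=54
halt.

54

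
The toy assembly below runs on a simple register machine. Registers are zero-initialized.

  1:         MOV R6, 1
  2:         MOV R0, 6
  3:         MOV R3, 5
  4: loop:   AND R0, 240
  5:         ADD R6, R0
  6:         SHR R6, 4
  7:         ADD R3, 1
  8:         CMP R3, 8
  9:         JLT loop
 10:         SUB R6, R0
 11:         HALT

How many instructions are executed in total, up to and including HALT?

23

R6=1
R0=6
R3=5
R0=6&240=0
R6=1+0=1
R6=1>>4=0
R3=5+1=6
CMP R3, 8  (cmp 6,8)
JLT loop: taken
R0=0&240=0
R6=0+0=0
R6=0>>4=0
R3=6+1=7
CMP R3, 8  (cmp 7,8)
JLT loop: taken
R0=0&240=0
R6=0+0=0
R6=0>>4=0
R3=7+1=8
CMP R3, 8  (cmp 8,8)
JLT loop: not taken
R6=0-0=0
halt.
Total executed instructions: 23.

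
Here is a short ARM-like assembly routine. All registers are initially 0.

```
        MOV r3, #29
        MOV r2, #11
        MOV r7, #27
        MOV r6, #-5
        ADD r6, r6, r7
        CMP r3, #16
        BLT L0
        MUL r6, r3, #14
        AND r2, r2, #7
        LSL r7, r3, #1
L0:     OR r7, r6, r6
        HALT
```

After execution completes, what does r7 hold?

after MOV r3, #29: r3=29
after MOV r2, #11: r2=11
after MOV r7, #27: r7=27
after MOV r6, #-5: r6=-5
after ADD r6, r6, r7: r6=(-5)+27=22
CMP r3, #16  (cmp 29,16)
BLT L0: not taken
after MUL r6, r3, #14: r6=29*14=406
after AND r2, r2, #7: r2=11&7=3
after LSL r7, r3, #1: r7=29<<1=58
after OR r7, r6, r6: r7=406|406=406
halt.

406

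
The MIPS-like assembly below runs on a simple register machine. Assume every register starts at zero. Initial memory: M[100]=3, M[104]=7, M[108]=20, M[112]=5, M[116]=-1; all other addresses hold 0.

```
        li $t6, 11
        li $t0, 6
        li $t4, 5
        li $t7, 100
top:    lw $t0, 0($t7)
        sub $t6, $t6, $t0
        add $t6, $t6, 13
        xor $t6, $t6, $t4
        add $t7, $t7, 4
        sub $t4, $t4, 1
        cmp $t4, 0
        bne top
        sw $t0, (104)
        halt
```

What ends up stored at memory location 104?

li $t6, 11 → $t6=11
li $t0, 6 → $t0=6
li $t4, 5 → $t4=5
li $t7, 100 → $t7=100
lw $t0, 0($t7) → $t0=M[100]=3
sub $t6, $t6, $t0 → $t6=11-3=8
add $t6, $t6, 13 → $t6=8+13=21
xor $t6, $t6, $t4 → $t6=21^5=16
add $t7, $t7, 4 → $t7=100+4=104
sub $t4, $t4, 1 → $t4=5-1=4
cmp $t4, 0  (cmp 4,0)
bne top: taken
lw $t0, 0($t7) → $t0=M[104]=7
sub $t6, $t6, $t0 → $t6=16-7=9
add $t6, $t6, 13 → $t6=9+13=22
xor $t6, $t6, $t4 → $t6=22^4=18
add $t7, $t7, 4 → $t7=104+4=108
sub $t4, $t4, 1 → $t4=4-1=3
cmp $t4, 0  (cmp 3,0)
bne top: taken
lw $t0, 0($t7) → $t0=M[108]=20
sub $t6, $t6, $t0 → $t6=18-20=-2
add $t6, $t6, 13 → $t6=(-2)+13=11
xor $t6, $t6, $t4 → $t6=11^3=8
add $t7, $t7, 4 → $t7=108+4=112
sub $t4, $t4, 1 → $t4=3-1=2
cmp $t4, 0  (cmp 2,0)
bne top: taken
lw $t0, 0($t7) → $t0=M[112]=5
sub $t6, $t6, $t0 → $t6=8-5=3
add $t6, $t6, 13 → $t6=3+13=16
xor $t6, $t6, $t4 → $t6=16^2=18
add $t7, $t7, 4 → $t7=112+4=116
sub $t4, $t4, 1 → $t4=2-1=1
cmp $t4, 0  (cmp 1,0)
bne top: taken
lw $t0, 0($t7) → $t0=M[116]=-1
sub $t6, $t6, $t0 → $t6=18-(-1)=19
add $t6, $t6, 13 → $t6=19+13=32
xor $t6, $t6, $t4 → $t6=32^1=33
add $t7, $t7, 4 → $t7=116+4=120
sub $t4, $t4, 1 → $t4=1-1=0
cmp $t4, 0  (cmp 0,0)
bne top: not taken
sw $t0, (104) → M[104]=-1
halt.

-1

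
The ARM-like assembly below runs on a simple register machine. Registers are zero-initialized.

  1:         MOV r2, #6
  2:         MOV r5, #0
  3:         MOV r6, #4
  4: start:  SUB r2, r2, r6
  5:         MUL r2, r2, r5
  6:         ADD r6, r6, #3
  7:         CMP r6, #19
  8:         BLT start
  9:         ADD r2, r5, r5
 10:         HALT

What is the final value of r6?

19

MOV r2, #6 → r2=6
MOV r5, #0 → r5=0
MOV r6, #4 → r6=4
SUB r2, r2, r6 → r2=6-4=2
MUL r2, r2, r5 → r2=2*0=0
ADD r6, r6, #3 → r6=4+3=7
CMP r6, #19  (cmp 7,19)
BLT start: taken
SUB r2, r2, r6 → r2=0-7=-7
MUL r2, r2, r5 → r2=(-7)*0=0
ADD r6, r6, #3 → r6=7+3=10
CMP r6, #19  (cmp 10,19)
BLT start: taken
SUB r2, r2, r6 → r2=0-10=-10
MUL r2, r2, r5 → r2=(-10)*0=0
ADD r6, r6, #3 → r6=10+3=13
CMP r6, #19  (cmp 13,19)
BLT start: taken
SUB r2, r2, r6 → r2=0-13=-13
MUL r2, r2, r5 → r2=(-13)*0=0
ADD r6, r6, #3 → r6=13+3=16
CMP r6, #19  (cmp 16,19)
BLT start: taken
SUB r2, r2, r6 → r2=0-16=-16
MUL r2, r2, r5 → r2=(-16)*0=0
ADD r6, r6, #3 → r6=16+3=19
CMP r6, #19  (cmp 19,19)
BLT start: not taken
ADD r2, r5, r5 → r2=0+0=0
halt.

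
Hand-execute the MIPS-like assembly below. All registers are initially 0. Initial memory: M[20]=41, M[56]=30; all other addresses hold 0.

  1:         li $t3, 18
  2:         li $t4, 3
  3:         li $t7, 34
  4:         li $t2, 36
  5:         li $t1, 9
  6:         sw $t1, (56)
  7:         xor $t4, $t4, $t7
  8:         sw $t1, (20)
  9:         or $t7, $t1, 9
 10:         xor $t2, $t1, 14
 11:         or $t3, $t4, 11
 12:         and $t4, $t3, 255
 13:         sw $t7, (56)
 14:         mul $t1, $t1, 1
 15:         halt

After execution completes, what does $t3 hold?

$t3=18
$t4=3
$t7=34
$t2=36
$t1=9
sw $t1, (56) → M[56]=9
$t4=3^34=33
sw $t1, (20) → M[20]=9
$t7=9|9=9
$t2=9^14=7
$t3=33|11=43
$t4=43&255=43
sw $t7, (56) → M[56]=9
$t1=9*1=9
halt.

43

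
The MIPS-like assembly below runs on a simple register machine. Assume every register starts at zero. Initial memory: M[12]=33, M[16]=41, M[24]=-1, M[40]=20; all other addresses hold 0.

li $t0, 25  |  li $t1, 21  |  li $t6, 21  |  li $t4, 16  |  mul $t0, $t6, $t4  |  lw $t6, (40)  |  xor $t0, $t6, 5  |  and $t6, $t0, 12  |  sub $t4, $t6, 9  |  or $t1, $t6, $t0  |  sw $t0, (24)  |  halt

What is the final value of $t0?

17

li $t0, 25 → $t0=25
li $t1, 21 → $t1=21
li $t6, 21 → $t6=21
li $t4, 16 → $t4=16
mul $t0, $t6, $t4 → $t0=21*16=336
lw $t6, (40) → $t6=M[40]=20
xor $t0, $t6, 5 → $t0=20^5=17
and $t6, $t0, 12 → $t6=17&12=0
sub $t4, $t6, 9 → $t4=0-9=-9
or $t1, $t6, $t0 → $t1=0|17=17
sw $t0, (24) → M[24]=17
halt.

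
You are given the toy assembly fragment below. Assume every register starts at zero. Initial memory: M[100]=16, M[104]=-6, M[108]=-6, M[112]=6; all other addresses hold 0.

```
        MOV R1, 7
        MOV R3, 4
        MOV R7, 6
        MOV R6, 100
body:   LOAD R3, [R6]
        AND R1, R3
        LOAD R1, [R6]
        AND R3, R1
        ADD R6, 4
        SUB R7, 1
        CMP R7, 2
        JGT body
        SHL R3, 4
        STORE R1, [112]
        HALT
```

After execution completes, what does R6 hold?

after MOV R1, 7: R1=7
after MOV R3, 4: R3=4
after MOV R7, 6: R7=6
after MOV R6, 100: R6=100
after LOAD R3, [R6]: R3=M[100]=16
after AND R1, R3: R1=7&16=0
after LOAD R1, [R6]: R1=M[100]=16
after AND R3, R1: R3=16&16=16
after ADD R6, 4: R6=100+4=104
after SUB R7, 1: R7=6-1=5
CMP R7, 2  (cmp 5,2)
JGT body: taken
after LOAD R3, [R6]: R3=M[104]=-6
after AND R1, R3: R1=16&(-6)=16
after LOAD R1, [R6]: R1=M[104]=-6
after AND R3, R1: R3=(-6)&(-6)=-6
after ADD R6, 4: R6=104+4=108
after SUB R7, 1: R7=5-1=4
CMP R7, 2  (cmp 4,2)
JGT body: taken
after LOAD R3, [R6]: R3=M[108]=-6
after AND R1, R3: R1=(-6)&(-6)=-6
after LOAD R1, [R6]: R1=M[108]=-6
after AND R3, R1: R3=(-6)&(-6)=-6
after ADD R6, 4: R6=108+4=112
after SUB R7, 1: R7=4-1=3
CMP R7, 2  (cmp 3,2)
JGT body: taken
after LOAD R3, [R6]: R3=M[112]=6
after AND R1, R3: R1=(-6)&6=2
after LOAD R1, [R6]: R1=M[112]=6
after AND R3, R1: R3=6&6=6
after ADD R6, 4: R6=112+4=116
after SUB R7, 1: R7=3-1=2
CMP R7, 2  (cmp 2,2)
JGT body: not taken
after SHL R3, 4: R3=6<<4=96
STORE R1, [112] → M[112]=6
halt.

116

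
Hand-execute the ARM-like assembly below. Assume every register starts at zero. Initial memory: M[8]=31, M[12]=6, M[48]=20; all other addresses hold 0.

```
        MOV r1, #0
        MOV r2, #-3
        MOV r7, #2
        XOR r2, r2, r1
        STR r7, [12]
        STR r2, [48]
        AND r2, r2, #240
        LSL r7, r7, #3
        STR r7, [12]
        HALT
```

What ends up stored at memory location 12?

16

MOV r1, #0 → r1=0
MOV r2, #-3 → r2=-3
MOV r7, #2 → r7=2
XOR r2, r2, r1 → r2=(-3)^0=-3
STR r7, [12] → M[12]=2
STR r2, [48] → M[48]=-3
AND r2, r2, #240 → r2=(-3)&240=240
LSL r7, r7, #3 → r7=2<<3=16
STR r7, [12] → M[12]=16
halt.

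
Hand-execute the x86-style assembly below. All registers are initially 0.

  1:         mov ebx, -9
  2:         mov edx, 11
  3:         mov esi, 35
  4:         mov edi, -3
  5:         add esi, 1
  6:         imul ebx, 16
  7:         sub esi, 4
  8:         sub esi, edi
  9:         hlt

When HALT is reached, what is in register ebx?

after mov ebx, -9: ebx=-9
after mov edx, 11: edx=11
after mov esi, 35: esi=35
after mov edi, -3: edi=-3
after add esi, 1: esi=35+1=36
after imul ebx, 16: ebx=(-9)*16=-144
after sub esi, 4: esi=36-4=32
after sub esi, edi: esi=32-(-3)=35
halt.

-144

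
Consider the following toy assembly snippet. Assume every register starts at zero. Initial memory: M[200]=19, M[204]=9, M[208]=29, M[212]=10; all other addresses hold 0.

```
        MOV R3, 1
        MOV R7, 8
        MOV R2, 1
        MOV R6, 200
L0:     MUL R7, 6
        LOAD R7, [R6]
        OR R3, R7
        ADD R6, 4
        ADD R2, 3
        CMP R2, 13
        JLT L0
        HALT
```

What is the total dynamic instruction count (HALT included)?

33

R3=1
R7=8
R2=1
R6=200
R7=8*6=48
R7=M[200]=19
R3=1|19=19
R6=200+4=204
R2=1+3=4
CMP R2, 13  (cmp 4,13)
JLT L0: taken
R7=19*6=114
R7=M[204]=9
R3=19|9=27
R6=204+4=208
R2=4+3=7
CMP R2, 13  (cmp 7,13)
JLT L0: taken
R7=9*6=54
R7=M[208]=29
R3=27|29=31
R6=208+4=212
R2=7+3=10
CMP R2, 13  (cmp 10,13)
JLT L0: taken
R7=29*6=174
R7=M[212]=10
R3=31|10=31
R6=212+4=216
R2=10+3=13
CMP R2, 13  (cmp 13,13)
JLT L0: not taken
halt.
Total executed instructions: 33.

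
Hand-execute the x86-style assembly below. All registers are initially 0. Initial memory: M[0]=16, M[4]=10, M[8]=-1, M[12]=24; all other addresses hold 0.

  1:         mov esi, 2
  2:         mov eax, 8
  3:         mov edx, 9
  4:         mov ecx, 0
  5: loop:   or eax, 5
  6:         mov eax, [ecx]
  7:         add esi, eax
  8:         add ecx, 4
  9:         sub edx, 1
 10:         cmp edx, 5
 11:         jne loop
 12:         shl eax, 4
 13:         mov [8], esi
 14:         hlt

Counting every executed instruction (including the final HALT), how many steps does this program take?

esi=2
eax=8
edx=9
ecx=0
eax=8|5=13
eax=M[0]=16
esi=2+16=18
ecx=0+4=4
edx=9-1=8
cmp edx, 5  (cmp 8,5)
jne loop: taken
eax=16|5=21
eax=M[4]=10
esi=18+10=28
ecx=4+4=8
edx=8-1=7
cmp edx, 5  (cmp 7,5)
jne loop: taken
eax=10|5=15
eax=M[8]=-1
esi=28+(-1)=27
ecx=8+4=12
edx=7-1=6
cmp edx, 5  (cmp 6,5)
jne loop: taken
eax=(-1)|5=-1
eax=M[12]=24
esi=27+24=51
ecx=12+4=16
edx=6-1=5
cmp edx, 5  (cmp 5,5)
jne loop: not taken
eax=24<<4=384
mov [8], esi → M[8]=51
halt.
Total executed instructions: 35.

35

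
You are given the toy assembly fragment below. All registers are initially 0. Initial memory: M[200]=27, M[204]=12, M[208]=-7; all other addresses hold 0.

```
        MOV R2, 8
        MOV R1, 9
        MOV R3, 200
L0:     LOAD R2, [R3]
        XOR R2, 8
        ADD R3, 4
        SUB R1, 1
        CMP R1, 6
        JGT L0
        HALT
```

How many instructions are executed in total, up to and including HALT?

22

after MOV R2, 8: R2=8
after MOV R1, 9: R1=9
after MOV R3, 200: R3=200
after LOAD R2, [R3]: R2=M[200]=27
after XOR R2, 8: R2=27^8=19
after ADD R3, 4: R3=200+4=204
after SUB R1, 1: R1=9-1=8
CMP R1, 6  (cmp 8,6)
JGT L0: taken
after LOAD R2, [R3]: R2=M[204]=12
after XOR R2, 8: R2=12^8=4
after ADD R3, 4: R3=204+4=208
after SUB R1, 1: R1=8-1=7
CMP R1, 6  (cmp 7,6)
JGT L0: taken
after LOAD R2, [R3]: R2=M[208]=-7
after XOR R2, 8: R2=(-7)^8=-15
after ADD R3, 4: R3=208+4=212
after SUB R1, 1: R1=7-1=6
CMP R1, 6  (cmp 6,6)
JGT L0: not taken
halt.
Total executed instructions: 22.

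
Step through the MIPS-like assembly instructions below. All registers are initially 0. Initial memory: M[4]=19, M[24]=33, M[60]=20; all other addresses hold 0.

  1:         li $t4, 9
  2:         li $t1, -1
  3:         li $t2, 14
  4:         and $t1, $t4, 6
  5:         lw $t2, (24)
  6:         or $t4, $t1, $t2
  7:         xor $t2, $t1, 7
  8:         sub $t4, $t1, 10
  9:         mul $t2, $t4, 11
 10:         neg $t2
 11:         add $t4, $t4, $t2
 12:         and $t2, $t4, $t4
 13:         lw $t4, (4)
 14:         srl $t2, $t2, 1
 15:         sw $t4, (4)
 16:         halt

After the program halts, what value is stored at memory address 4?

19

li $t4, 9 → $t4=9
li $t1, -1 → $t1=-1
li $t2, 14 → $t2=14
and $t1, $t4, 6 → $t1=9&6=0
lw $t2, (24) → $t2=M[24]=33
or $t4, $t1, $t2 → $t4=0|33=33
xor $t2, $t1, 7 → $t2=0^7=7
sub $t4, $t1, 10 → $t4=0-10=-10
mul $t2, $t4, 11 → $t2=(-10)*11=-110
neg $t2 → $t2=-(-110)=110
add $t4, $t4, $t2 → $t4=(-10)+110=100
and $t2, $t4, $t4 → $t2=100&100=100
lw $t4, (4) → $t4=M[4]=19
srl $t2, $t2, 1 → $t2=100>>1=50
sw $t4, (4) → M[4]=19
halt.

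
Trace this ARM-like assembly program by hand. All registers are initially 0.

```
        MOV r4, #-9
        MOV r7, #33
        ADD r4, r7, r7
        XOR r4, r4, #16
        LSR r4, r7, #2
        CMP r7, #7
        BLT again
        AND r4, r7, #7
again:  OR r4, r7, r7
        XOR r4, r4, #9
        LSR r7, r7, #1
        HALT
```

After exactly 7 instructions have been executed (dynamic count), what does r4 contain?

r4=-9
r7=33
r4=33+33=66
r4=66^16=82
r4=33>>2=8
CMP r7, #7  (cmp 33,7)
BLT again: not taken
After step 7: r4 = 8.

8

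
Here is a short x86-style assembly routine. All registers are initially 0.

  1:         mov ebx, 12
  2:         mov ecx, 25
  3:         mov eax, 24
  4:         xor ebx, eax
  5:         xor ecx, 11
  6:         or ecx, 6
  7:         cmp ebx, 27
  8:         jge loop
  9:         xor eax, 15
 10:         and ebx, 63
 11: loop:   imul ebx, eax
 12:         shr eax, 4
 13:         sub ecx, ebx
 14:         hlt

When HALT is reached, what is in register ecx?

after mov ebx, 12: ebx=12
after mov ecx, 25: ecx=25
after mov eax, 24: eax=24
after xor ebx, eax: ebx=12^24=20
after xor ecx, 11: ecx=25^11=18
after or ecx, 6: ecx=18|6=22
cmp ebx, 27  (cmp 20,27)
jge loop: not taken
after xor eax, 15: eax=24^15=23
after and ebx, 63: ebx=20&63=20
after imul ebx, eax: ebx=20*23=460
after shr eax, 4: eax=23>>4=1
after sub ecx, ebx: ecx=22-460=-438
halt.

-438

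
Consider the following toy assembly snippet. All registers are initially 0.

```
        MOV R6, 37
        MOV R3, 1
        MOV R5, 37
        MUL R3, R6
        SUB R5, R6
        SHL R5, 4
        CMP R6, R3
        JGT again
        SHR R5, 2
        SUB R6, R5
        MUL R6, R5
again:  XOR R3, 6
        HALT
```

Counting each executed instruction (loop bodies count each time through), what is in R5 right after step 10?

R6=37
R3=1
R5=37
R3=1*37=37
R5=37-37=0
R5=0<<4=0
CMP R6, R3  (cmp 37,37)
JGT again: not taken
R5=0>>2=0
R6=37-0=37
After step 10: R5 = 0.

0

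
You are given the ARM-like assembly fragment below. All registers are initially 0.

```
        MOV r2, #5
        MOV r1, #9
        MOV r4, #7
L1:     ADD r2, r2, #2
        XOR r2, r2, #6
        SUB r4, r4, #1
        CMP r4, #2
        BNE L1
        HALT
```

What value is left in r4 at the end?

r2=5
r1=9
r4=7
r2=5+2=7
r2=7^6=1
r4=7-1=6
CMP r4, #2  (cmp 6,2)
BNE L1: taken
r2=1+2=3
r2=3^6=5
r4=6-1=5
CMP r4, #2  (cmp 5,2)
BNE L1: taken
r2=5+2=7
r2=7^6=1
r4=5-1=4
CMP r4, #2  (cmp 4,2)
BNE L1: taken
r2=1+2=3
r2=3^6=5
r4=4-1=3
CMP r4, #2  (cmp 3,2)
BNE L1: taken
r2=5+2=7
r2=7^6=1
r4=3-1=2
CMP r4, #2  (cmp 2,2)
BNE L1: not taken
halt.

2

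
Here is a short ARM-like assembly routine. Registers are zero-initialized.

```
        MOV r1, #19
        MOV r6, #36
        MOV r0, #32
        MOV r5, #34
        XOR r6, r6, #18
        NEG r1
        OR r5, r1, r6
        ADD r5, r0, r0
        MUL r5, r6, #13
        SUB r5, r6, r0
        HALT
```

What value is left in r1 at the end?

r1=19
r6=36
r0=32
r5=34
r6=36^18=54
r1=-(19)=-19
r5=(-19)|54=-1
r5=32+32=64
r5=54*13=702
r5=54-32=22
halt.

-19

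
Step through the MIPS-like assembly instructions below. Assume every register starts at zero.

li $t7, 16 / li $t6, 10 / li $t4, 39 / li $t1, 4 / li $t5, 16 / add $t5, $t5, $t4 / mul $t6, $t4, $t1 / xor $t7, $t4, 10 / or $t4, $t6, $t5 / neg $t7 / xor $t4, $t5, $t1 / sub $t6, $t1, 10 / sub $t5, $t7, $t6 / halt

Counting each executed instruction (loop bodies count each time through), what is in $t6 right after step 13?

after li $t7, 16: $t7=16
after li $t6, 10: $t6=10
after li $t4, 39: $t4=39
after li $t1, 4: $t1=4
after li $t5, 16: $t5=16
after add $t5, $t5, $t4: $t5=16+39=55
after mul $t6, $t4, $t1: $t6=39*4=156
after xor $t7, $t4, 10: $t7=39^10=45
after or $t4, $t6, $t5: $t4=156|55=191
after neg $t7: $t7=-(45)=-45
after xor $t4, $t5, $t1: $t4=55^4=51
after sub $t6, $t1, 10: $t6=4-10=-6
after sub $t5, $t7, $t6: $t5=(-45)-(-6)=-39
After step 13: $t6 = -6.

-6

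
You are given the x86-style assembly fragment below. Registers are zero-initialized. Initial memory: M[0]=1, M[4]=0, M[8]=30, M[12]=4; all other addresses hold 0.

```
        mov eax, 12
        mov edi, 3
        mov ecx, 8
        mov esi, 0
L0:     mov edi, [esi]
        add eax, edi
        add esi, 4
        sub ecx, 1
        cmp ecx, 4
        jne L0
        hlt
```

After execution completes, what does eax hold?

47

eax=12
edi=3
ecx=8
esi=0
edi=M[0]=1
eax=12+1=13
esi=0+4=4
ecx=8-1=7
cmp ecx, 4  (cmp 7,4)
jne L0: taken
edi=M[4]=0
eax=13+0=13
esi=4+4=8
ecx=7-1=6
cmp ecx, 4  (cmp 6,4)
jne L0: taken
edi=M[8]=30
eax=13+30=43
esi=8+4=12
ecx=6-1=5
cmp ecx, 4  (cmp 5,4)
jne L0: taken
edi=M[12]=4
eax=43+4=47
esi=12+4=16
ecx=5-1=4
cmp ecx, 4  (cmp 4,4)
jne L0: not taken
halt.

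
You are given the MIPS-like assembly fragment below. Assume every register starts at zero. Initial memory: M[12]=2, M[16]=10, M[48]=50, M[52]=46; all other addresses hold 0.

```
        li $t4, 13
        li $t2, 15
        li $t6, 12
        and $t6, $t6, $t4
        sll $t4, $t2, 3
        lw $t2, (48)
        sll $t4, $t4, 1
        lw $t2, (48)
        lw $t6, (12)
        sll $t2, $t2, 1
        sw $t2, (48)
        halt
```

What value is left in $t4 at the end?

240

after li $t4, 13: $t4=13
after li $t2, 15: $t2=15
after li $t6, 12: $t6=12
after and $t6, $t6, $t4: $t6=12&13=12
after sll $t4, $t2, 3: $t4=15<<3=120
after lw $t2, (48): $t2=M[48]=50
after sll $t4, $t4, 1: $t4=120<<1=240
after lw $t2, (48): $t2=M[48]=50
after lw $t6, (12): $t6=M[12]=2
after sll $t2, $t2, 1: $t2=50<<1=100
sw $t2, (48) → M[48]=100
halt.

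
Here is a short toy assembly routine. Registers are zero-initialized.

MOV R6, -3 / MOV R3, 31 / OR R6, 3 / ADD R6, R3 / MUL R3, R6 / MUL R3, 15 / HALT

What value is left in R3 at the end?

13950

MOV R6, -3 → R6=-3
MOV R3, 31 → R3=31
OR R6, 3 → R6=(-3)|3=-1
ADD R6, R3 → R6=(-1)+31=30
MUL R3, R6 → R3=31*30=930
MUL R3, 15 → R3=930*15=13950
halt.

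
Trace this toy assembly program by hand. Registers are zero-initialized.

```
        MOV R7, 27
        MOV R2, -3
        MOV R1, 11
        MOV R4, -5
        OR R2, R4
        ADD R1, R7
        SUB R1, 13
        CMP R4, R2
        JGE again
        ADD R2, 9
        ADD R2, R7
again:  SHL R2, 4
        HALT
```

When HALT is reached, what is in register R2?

after MOV R7, 27: R7=27
after MOV R2, -3: R2=-3
after MOV R1, 11: R1=11
after MOV R4, -5: R4=-5
after OR R2, R4: R2=(-3)|(-5)=-1
after ADD R1, R7: R1=11+27=38
after SUB R1, 13: R1=38-13=25
CMP R4, R2  (cmp -5,-1)
JGE again: not taken
after ADD R2, 9: R2=(-1)+9=8
after ADD R2, R7: R2=8+27=35
after SHL R2, 4: R2=35<<4=560
halt.

560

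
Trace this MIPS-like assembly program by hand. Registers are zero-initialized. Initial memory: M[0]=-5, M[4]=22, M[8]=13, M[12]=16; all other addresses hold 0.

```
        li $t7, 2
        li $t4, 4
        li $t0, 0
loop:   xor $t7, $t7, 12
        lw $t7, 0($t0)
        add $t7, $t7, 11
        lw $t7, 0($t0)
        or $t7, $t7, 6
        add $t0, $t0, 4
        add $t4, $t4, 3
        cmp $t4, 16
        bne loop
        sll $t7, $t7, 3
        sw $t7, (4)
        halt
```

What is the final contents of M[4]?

$t7=2
$t4=4
$t0=0
$t7=2^12=14
$t7=M[0]=-5
$t7=(-5)+11=6
$t7=M[0]=-5
$t7=(-5)|6=-1
$t0=0+4=4
$t4=4+3=7
cmp $t4, 16  (cmp 7,16)
bne loop: taken
$t7=(-1)^12=-13
$t7=M[4]=22
$t7=22+11=33
$t7=M[4]=22
$t7=22|6=22
$t0=4+4=8
$t4=7+3=10
cmp $t4, 16  (cmp 10,16)
bne loop: taken
$t7=22^12=26
$t7=M[8]=13
$t7=13+11=24
$t7=M[8]=13
$t7=13|6=15
$t0=8+4=12
$t4=10+3=13
cmp $t4, 16  (cmp 13,16)
bne loop: taken
$t7=15^12=3
$t7=M[12]=16
$t7=16+11=27
$t7=M[12]=16
$t7=16|6=22
$t0=12+4=16
$t4=13+3=16
cmp $t4, 16  (cmp 16,16)
bne loop: not taken
$t7=22<<3=176
sw $t7, (4) → M[4]=176
halt.

176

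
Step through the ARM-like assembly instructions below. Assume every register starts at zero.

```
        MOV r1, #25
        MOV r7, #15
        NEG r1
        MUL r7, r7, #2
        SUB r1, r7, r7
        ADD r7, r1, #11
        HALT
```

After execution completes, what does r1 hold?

0

MOV r1, #25 → r1=25
MOV r7, #15 → r7=15
NEG r1 → r1=-(25)=-25
MUL r7, r7, #2 → r7=15*2=30
SUB r1, r7, r7 → r1=30-30=0
ADD r7, r1, #11 → r7=0+11=11
halt.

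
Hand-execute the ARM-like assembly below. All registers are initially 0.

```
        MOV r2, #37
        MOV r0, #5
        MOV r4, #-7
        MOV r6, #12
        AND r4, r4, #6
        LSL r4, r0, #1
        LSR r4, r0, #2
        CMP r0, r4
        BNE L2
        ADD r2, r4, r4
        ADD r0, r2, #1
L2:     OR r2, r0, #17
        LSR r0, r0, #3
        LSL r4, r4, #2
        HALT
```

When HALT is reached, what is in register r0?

0

after MOV r2, #37: r2=37
after MOV r0, #5: r0=5
after MOV r4, #-7: r4=-7
after MOV r6, #12: r6=12
after AND r4, r4, #6: r4=(-7)&6=0
after LSL r4, r0, #1: r4=5<<1=10
after LSR r4, r0, #2: r4=5>>2=1
CMP r0, r4  (cmp 5,1)
BNE L2: taken
after OR r2, r0, #17: r2=5|17=21
after LSR r0, r0, #3: r0=5>>3=0
after LSL r4, r4, #2: r4=1<<2=4
halt.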